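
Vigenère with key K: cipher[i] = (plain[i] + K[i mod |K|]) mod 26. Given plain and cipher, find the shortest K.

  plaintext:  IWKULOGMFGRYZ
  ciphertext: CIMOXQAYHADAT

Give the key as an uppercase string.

  i= 0: C-I = 20 → U
  i= 1: I-W = 12 → M
  i= 2: M-K =  2 → C
  i= 3: O-U = 20 → U
  i= 4: X-L = 12 → M
  i= 5: Q-O =  2 → C
  i= 6: A-G = 20 → U
  i= 7: Y-M = 12 → M
  i= 8: H-F =  2 → C
  i= 9: A-G = 20 → U
  i=10: D-R = 12 → M
  i=11: A-Y =  2 → C
  i=12: T-Z = 20 → U
  shifts repeat with period 3: UMC

UMC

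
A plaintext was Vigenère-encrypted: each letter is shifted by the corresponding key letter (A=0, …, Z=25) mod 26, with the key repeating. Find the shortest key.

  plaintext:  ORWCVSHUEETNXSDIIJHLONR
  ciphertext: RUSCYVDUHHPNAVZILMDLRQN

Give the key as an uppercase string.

  i= 0: R-O =  3 → D
  i= 1: U-R =  3 → D
  i= 2: S-W = 22 → W
  i= 3: C-C =  0 → A
  i= 4: Y-V =  3 → D
  i= 5: V-S =  3 → D
  i= 6: D-H = 22 → W
  i= 7: U-U =  0 → A
  i= 8: H-E =  3 → D
  i= 9: H-E =  3 → D
  i=10: P-T = 22 → W
  i=11: N-N =  0 → A
  i=12: A-X =  3 → D
  i=13: V-S =  3 → D
  i=14: Z-D = 22 → W
  i=15: I-I =  0 → A
  i=16: L-I =  3 → D
  i=17: M-J =  3 → D
  i=18: D-H = 22 → W
  i=19: L-L =  0 → A
  i=20: R-O =  3 → D
  i=21: Q-N =  3 → D
  i=22: N-R = 22 → W
  shifts repeat with period 4: DDWA

DDWA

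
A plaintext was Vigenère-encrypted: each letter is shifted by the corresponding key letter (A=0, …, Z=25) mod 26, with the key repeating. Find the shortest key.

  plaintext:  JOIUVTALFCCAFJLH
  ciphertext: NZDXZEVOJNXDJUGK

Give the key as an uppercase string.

ELVD

  i= 0: N-J =  4 → E
  i= 1: Z-O = 11 → L
  i= 2: D-I = 21 → V
  i= 3: X-U =  3 → D
  i= 4: Z-V =  4 → E
  i= 5: E-T = 11 → L
  i= 6: V-A = 21 → V
  i= 7: O-L =  3 → D
  i= 8: J-F =  4 → E
  i= 9: N-C = 11 → L
  i=10: X-C = 21 → V
  i=11: D-A =  3 → D
  i=12: J-F =  4 → E
  i=13: U-J = 11 → L
  i=14: G-L = 21 → V
  i=15: K-H =  3 → D
  shifts repeat with period 4: ELVD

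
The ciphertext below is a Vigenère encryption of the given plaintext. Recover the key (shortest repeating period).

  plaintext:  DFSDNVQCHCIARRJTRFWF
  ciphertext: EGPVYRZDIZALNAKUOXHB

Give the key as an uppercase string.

BBXSLWJ

  i= 0: E-D =  1 → B
  i= 1: G-F =  1 → B
  i= 2: P-S = 23 → X
  i= 3: V-D = 18 → S
  i= 4: Y-N = 11 → L
  i= 5: R-V = 22 → W
  i= 6: Z-Q =  9 → J
  i= 7: D-C =  1 → B
  i= 8: I-H =  1 → B
  i= 9: Z-C = 23 → X
  i=10: A-I = 18 → S
  i=11: L-A = 11 → L
  i=12: N-R = 22 → W
  i=13: A-R =  9 → J
  i=14: K-J =  1 → B
  i=15: U-T =  1 → B
  i=16: O-R = 23 → X
  i=17: X-F = 18 → S
  i=18: H-W = 11 → L
  i=19: B-F = 22 → W
  shifts repeat with period 7: BBXSLWJ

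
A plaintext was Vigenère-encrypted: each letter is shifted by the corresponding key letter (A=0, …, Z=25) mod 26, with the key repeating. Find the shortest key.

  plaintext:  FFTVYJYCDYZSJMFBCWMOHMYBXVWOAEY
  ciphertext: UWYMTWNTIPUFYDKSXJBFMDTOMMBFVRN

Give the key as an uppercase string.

  i= 0: U-F = 15 → P
  i= 1: W-F = 17 → R
  i= 2: Y-T =  5 → F
  i= 3: M-V = 17 → R
  i= 4: T-Y = 21 → V
  i= 5: W-J = 13 → N
  i= 6: N-Y = 15 → P
  i= 7: T-C = 17 → R
  i= 8: I-D =  5 → F
  i= 9: P-Y = 17 → R
  i=10: U-Z = 21 → V
  i=11: F-S = 13 → N
  i=12: Y-J = 15 → P
  i=13: D-M = 17 → R
  i=14: K-F =  5 → F
  i=15: S-B = 17 → R
  i=16: X-C = 21 → V
  i=17: J-W = 13 → N
  i=18: B-M = 15 → P
  i=19: F-O = 17 → R
  i=20: M-H =  5 → F
  i=21: D-M = 17 → R
  i=22: T-Y = 21 → V
  i=23: O-B = 13 → N
  i=24: M-X = 15 → P
  i=25: M-V = 17 → R
  i=26: B-W =  5 → F
  i=27: F-O = 17 → R
  i=28: V-A = 21 → V
  i=29: R-E = 13 → N
  i=30: N-Y = 15 → P
  shifts repeat with period 6: PRFRVN

PRFRVN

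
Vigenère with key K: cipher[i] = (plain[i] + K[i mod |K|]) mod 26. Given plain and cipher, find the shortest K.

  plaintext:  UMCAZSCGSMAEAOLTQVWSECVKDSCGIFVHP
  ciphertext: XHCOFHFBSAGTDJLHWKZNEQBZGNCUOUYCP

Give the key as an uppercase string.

DVAOGP

  i= 0: X-U =  3 → D
  i= 1: H-M = 21 → V
  i= 2: C-C =  0 → A
  i= 3: O-A = 14 → O
  i= 4: F-Z =  6 → G
  i= 5: H-S = 15 → P
  i= 6: F-C =  3 → D
  i= 7: B-G = 21 → V
  i= 8: S-S =  0 → A
  i= 9: A-M = 14 → O
  i=10: G-A =  6 → G
  i=11: T-E = 15 → P
  i=12: D-A =  3 → D
  i=13: J-O = 21 → V
  i=14: L-L =  0 → A
  i=15: H-T = 14 → O
  i=16: W-Q =  6 → G
  i=17: K-V = 15 → P
  i=18: Z-W =  3 → D
  i=19: N-S = 21 → V
  i=20: E-E =  0 → A
  i=21: Q-C = 14 → O
  i=22: B-V =  6 → G
  i=23: Z-K = 15 → P
  i=24: G-D =  3 → D
  i=25: N-S = 21 → V
  i=26: C-C =  0 → A
  i=27: U-G = 14 → O
  i=28: O-I =  6 → G
  i=29: U-F = 15 → P
  i=30: Y-V =  3 → D
  i=31: C-H = 21 → V
  i=32: P-P =  0 → A
  shifts repeat with period 6: DVAOGP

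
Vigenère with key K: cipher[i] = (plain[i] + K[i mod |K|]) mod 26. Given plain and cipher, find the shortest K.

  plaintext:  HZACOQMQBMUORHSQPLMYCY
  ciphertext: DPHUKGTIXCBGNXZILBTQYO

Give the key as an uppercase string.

  i= 0: D-H = 22 → W
  i= 1: P-Z = 16 → Q
  i= 2: H-A =  7 → H
  i= 3: U-C = 18 → S
  i= 4: K-O = 22 → W
  i= 5: G-Q = 16 → Q
  i= 6: T-M =  7 → H
  i= 7: I-Q = 18 → S
  i= 8: X-B = 22 → W
  i= 9: C-M = 16 → Q
  i=10: B-U =  7 → H
  i=11: G-O = 18 → S
  i=12: N-R = 22 → W
  i=13: X-H = 16 → Q
  i=14: Z-S =  7 → H
  i=15: I-Q = 18 → S
  i=16: L-P = 22 → W
  i=17: B-L = 16 → Q
  i=18: T-M =  7 → H
  i=19: Q-Y = 18 → S
  i=20: Y-C = 22 → W
  i=21: O-Y = 16 → Q
  shifts repeat with period 4: WQHS

WQHS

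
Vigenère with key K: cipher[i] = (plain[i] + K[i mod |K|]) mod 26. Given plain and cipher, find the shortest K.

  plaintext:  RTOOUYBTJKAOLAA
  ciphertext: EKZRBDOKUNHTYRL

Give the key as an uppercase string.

  i= 0: E-R = 13 → N
  i= 1: K-T = 17 → R
  i= 2: Z-O = 11 → L
  i= 3: R-O =  3 → D
  i= 4: B-U =  7 → H
  i= 5: D-Y =  5 → F
  i= 6: O-B = 13 → N
  i= 7: K-T = 17 → R
  i= 8: U-J = 11 → L
  i= 9: N-K =  3 → D
  i=10: H-A =  7 → H
  i=11: T-O =  5 → F
  i=12: Y-L = 13 → N
  i=13: R-A = 17 → R
  i=14: L-A = 11 → L
  shifts repeat with period 6: NRLDHF

NRLDHF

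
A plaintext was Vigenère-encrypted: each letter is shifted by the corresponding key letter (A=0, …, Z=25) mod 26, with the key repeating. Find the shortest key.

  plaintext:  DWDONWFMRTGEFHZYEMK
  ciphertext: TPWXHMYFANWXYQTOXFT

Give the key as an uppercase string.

  i= 0: T-D = 16 → Q
  i= 1: P-W = 19 → T
  i= 2: W-D = 19 → T
  i= 3: X-O =  9 → J
  i= 4: H-N = 20 → U
  i= 5: M-W = 16 → Q
  i= 6: Y-F = 19 → T
  i= 7: F-M = 19 → T
  i= 8: A-R =  9 → J
  i= 9: N-T = 20 → U
  i=10: W-G = 16 → Q
  i=11: X-E = 19 → T
  i=12: Y-F = 19 → T
  i=13: Q-H =  9 → J
  i=14: T-Z = 20 → U
  i=15: O-Y = 16 → Q
  i=16: X-E = 19 → T
  i=17: F-M = 19 → T
  i=18: T-K =  9 → J
  shifts repeat with period 5: QTTJU

QTTJU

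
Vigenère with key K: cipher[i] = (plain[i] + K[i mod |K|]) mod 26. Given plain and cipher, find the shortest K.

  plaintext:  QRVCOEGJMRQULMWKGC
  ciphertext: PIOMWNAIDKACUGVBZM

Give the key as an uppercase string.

ZRTKIJU

  i= 0: P-Q = 25 → Z
  i= 1: I-R = 17 → R
  i= 2: O-V = 19 → T
  i= 3: M-C = 10 → K
  i= 4: W-O =  8 → I
  i= 5: N-E =  9 → J
  i= 6: A-G = 20 → U
  i= 7: I-J = 25 → Z
  i= 8: D-M = 17 → R
  i= 9: K-R = 19 → T
  i=10: A-Q = 10 → K
  i=11: C-U =  8 → I
  i=12: U-L =  9 → J
  i=13: G-M = 20 → U
  i=14: V-W = 25 → Z
  i=15: B-K = 17 → R
  i=16: Z-G = 19 → T
  i=17: M-C = 10 → K
  shifts repeat with period 7: ZRTKIJU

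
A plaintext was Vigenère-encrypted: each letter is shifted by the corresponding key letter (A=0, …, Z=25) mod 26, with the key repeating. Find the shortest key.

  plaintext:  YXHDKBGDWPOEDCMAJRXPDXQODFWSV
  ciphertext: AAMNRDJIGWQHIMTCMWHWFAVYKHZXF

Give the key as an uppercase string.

  i= 0: A-Y =  2 → C
  i= 1: A-X =  3 → D
  i= 2: M-H =  5 → F
  i= 3: N-D = 10 → K
  i= 4: R-K =  7 → H
  i= 5: D-B =  2 → C
  i= 6: J-G =  3 → D
  i= 7: I-D =  5 → F
  i= 8: G-W = 10 → K
  i= 9: W-P =  7 → H
  i=10: Q-O =  2 → C
  i=11: H-E =  3 → D
  i=12: I-D =  5 → F
  i=13: M-C = 10 → K
  i=14: T-M =  7 → H
  i=15: C-A =  2 → C
  i=16: M-J =  3 → D
  i=17: W-R =  5 → F
  i=18: H-X = 10 → K
  i=19: W-P =  7 → H
  i=20: F-D =  2 → C
  i=21: A-X =  3 → D
  i=22: V-Q =  5 → F
  i=23: Y-O = 10 → K
  i=24: K-D =  7 → H
  i=25: H-F =  2 → C
  i=26: Z-W =  3 → D
  i=27: X-S =  5 → F
  i=28: F-V = 10 → K
  shifts repeat with period 5: CDFKH

CDFKH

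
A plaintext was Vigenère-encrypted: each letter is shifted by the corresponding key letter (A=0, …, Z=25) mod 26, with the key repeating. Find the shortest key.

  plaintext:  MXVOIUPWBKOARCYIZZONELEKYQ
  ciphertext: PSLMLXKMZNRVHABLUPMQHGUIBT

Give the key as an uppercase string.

DVQYD

  i= 0: P-M =  3 → D
  i= 1: S-X = 21 → V
  i= 2: L-V = 16 → Q
  i= 3: M-O = 24 → Y
  i= 4: L-I =  3 → D
  i= 5: X-U =  3 → D
  i= 6: K-P = 21 → V
  i= 7: M-W = 16 → Q
  i= 8: Z-B = 24 → Y
  i= 9: N-K =  3 → D
  i=10: R-O =  3 → D
  i=11: V-A = 21 → V
  i=12: H-R = 16 → Q
  i=13: A-C = 24 → Y
  i=14: B-Y =  3 → D
  i=15: L-I =  3 → D
  i=16: U-Z = 21 → V
  i=17: P-Z = 16 → Q
  i=18: M-O = 24 → Y
  i=19: Q-N =  3 → D
  i=20: H-E =  3 → D
  i=21: G-L = 21 → V
  i=22: U-E = 16 → Q
  i=23: I-K = 24 → Y
  i=24: B-Y =  3 → D
  i=25: T-Q =  3 → D
  shifts repeat with period 5: DVQYD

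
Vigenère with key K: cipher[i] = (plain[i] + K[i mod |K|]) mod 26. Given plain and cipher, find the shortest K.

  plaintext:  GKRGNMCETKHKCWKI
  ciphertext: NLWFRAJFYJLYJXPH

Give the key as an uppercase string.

  i= 0: N-G =  7 → H
  i= 1: L-K =  1 → B
  i= 2: W-R =  5 → F
  i= 3: F-G = 25 → Z
  i= 4: R-N =  4 → E
  i= 5: A-M = 14 → O
  i= 6: J-C =  7 → H
  i= 7: F-E =  1 → B
  i= 8: Y-T =  5 → F
  i= 9: J-K = 25 → Z
  i=10: L-H =  4 → E
  i=11: Y-K = 14 → O
  i=12: J-C =  7 → H
  i=13: X-W =  1 → B
  i=14: P-K =  5 → F
  i=15: H-I = 25 → Z
  shifts repeat with period 6: HBFZEO

HBFZEO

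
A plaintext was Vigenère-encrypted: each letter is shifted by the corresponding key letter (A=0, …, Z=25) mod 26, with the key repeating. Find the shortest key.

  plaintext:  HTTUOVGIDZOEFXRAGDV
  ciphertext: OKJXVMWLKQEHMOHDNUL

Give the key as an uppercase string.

HRQD

  i= 0: O-H =  7 → H
  i= 1: K-T = 17 → R
  i= 2: J-T = 16 → Q
  i= 3: X-U =  3 → D
  i= 4: V-O =  7 → H
  i= 5: M-V = 17 → R
  i= 6: W-G = 16 → Q
  i= 7: L-I =  3 → D
  i= 8: K-D =  7 → H
  i= 9: Q-Z = 17 → R
  i=10: E-O = 16 → Q
  i=11: H-E =  3 → D
  i=12: M-F =  7 → H
  i=13: O-X = 17 → R
  i=14: H-R = 16 → Q
  i=15: D-A =  3 → D
  i=16: N-G =  7 → H
  i=17: U-D = 17 → R
  i=18: L-V = 16 → Q
  shifts repeat with period 4: HRQD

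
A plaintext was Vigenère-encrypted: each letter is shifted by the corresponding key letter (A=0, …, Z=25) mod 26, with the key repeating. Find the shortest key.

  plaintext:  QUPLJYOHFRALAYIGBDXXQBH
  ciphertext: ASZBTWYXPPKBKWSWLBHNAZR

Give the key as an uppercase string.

  i= 0: A-Q = 10 → K
  i= 1: S-U = 24 → Y
  i= 2: Z-P = 10 → K
  i= 3: B-L = 16 → Q
  i= 4: T-J = 10 → K
  i= 5: W-Y = 24 → Y
  i= 6: Y-O = 10 → K
  i= 7: X-H = 16 → Q
  i= 8: P-F = 10 → K
  i= 9: P-R = 24 → Y
  i=10: K-A = 10 → K
  i=11: B-L = 16 → Q
  i=12: K-A = 10 → K
  i=13: W-Y = 24 → Y
  i=14: S-I = 10 → K
  i=15: W-G = 16 → Q
  i=16: L-B = 10 → K
  i=17: B-D = 24 → Y
  i=18: H-X = 10 → K
  i=19: N-X = 16 → Q
  i=20: A-Q = 10 → K
  i=21: Z-B = 24 → Y
  i=22: R-H = 10 → K
  shifts repeat with period 4: KYKQ

KYKQ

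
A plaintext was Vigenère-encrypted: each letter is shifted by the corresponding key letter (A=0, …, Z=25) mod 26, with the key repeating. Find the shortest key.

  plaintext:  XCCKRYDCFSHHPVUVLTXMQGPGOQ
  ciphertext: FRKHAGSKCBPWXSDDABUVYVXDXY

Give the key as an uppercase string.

  i= 0: F-X =  8 → I
  i= 1: R-C = 15 → P
  i= 2: K-C =  8 → I
  i= 3: H-K = 23 → X
  i= 4: A-R =  9 → J
  i= 5: G-Y =  8 → I
  i= 6: S-D = 15 → P
  i= 7: K-C =  8 → I
  i= 8: C-F = 23 → X
  i= 9: B-S =  9 → J
  i=10: P-H =  8 → I
  i=11: W-H = 15 → P
  i=12: X-P =  8 → I
  i=13: S-V = 23 → X
  i=14: D-U =  9 → J
  i=15: D-V =  8 → I
  i=16: A-L = 15 → P
  i=17: B-T =  8 → I
  i=18: U-X = 23 → X
  i=19: V-M =  9 → J
  i=20: Y-Q =  8 → I
  i=21: V-G = 15 → P
  i=22: X-P =  8 → I
  i=23: D-G = 23 → X
  i=24: X-O =  9 → J
  i=25: Y-Q =  8 → I
  shifts repeat with period 5: IPIXJ

IPIXJ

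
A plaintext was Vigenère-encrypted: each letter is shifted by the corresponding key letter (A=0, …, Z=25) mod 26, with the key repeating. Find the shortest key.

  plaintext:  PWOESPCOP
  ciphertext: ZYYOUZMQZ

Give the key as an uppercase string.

KCK

  i= 0: Z-P = 10 → K
  i= 1: Y-W =  2 → C
  i= 2: Y-O = 10 → K
  i= 3: O-E = 10 → K
  i= 4: U-S =  2 → C
  i= 5: Z-P = 10 → K
  i= 6: M-C = 10 → K
  i= 7: Q-O =  2 → C
  i= 8: Z-P = 10 → K
  shifts repeat with period 3: KCK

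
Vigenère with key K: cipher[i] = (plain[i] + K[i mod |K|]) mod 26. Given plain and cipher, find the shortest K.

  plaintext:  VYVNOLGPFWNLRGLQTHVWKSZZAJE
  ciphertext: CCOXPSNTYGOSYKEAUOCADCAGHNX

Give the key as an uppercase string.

  i= 0: C-V =  7 → H
  i= 1: C-Y =  4 → E
  i= 2: O-V = 19 → T
  i= 3: X-N = 10 → K
  i= 4: P-O =  1 → B
  i= 5: S-L =  7 → H
  i= 6: N-G =  7 → H
  i= 7: T-P =  4 → E
  i= 8: Y-F = 19 → T
  i= 9: G-W = 10 → K
  i=10: O-N =  1 → B
  i=11: S-L =  7 → H
  i=12: Y-R =  7 → H
  i=13: K-G =  4 → E
  i=14: E-L = 19 → T
  i=15: A-Q = 10 → K
  i=16: U-T =  1 → B
  i=17: O-H =  7 → H
  i=18: C-V =  7 → H
  i=19: A-W =  4 → E
  i=20: D-K = 19 → T
  i=21: C-S = 10 → K
  i=22: A-Z =  1 → B
  i=23: G-Z =  7 → H
  i=24: H-A =  7 → H
  i=25: N-J =  4 → E
  i=26: X-E = 19 → T
  shifts repeat with period 6: HETKBH

HETKBH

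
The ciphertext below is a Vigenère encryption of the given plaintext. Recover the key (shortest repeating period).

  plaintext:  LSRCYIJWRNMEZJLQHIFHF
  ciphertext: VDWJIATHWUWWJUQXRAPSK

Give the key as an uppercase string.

  i= 0: V-L = 10 → K
  i= 1: D-S = 11 → L
  i= 2: W-R =  5 → F
  i= 3: J-C =  7 → H
  i= 4: I-Y = 10 → K
  i= 5: A-I = 18 → S
  i= 6: T-J = 10 → K
  i= 7: H-W = 11 → L
  i= 8: W-R =  5 → F
  i= 9: U-N =  7 → H
  i=10: W-M = 10 → K
  i=11: W-E = 18 → S
  i=12: J-Z = 10 → K
  i=13: U-J = 11 → L
  i=14: Q-L =  5 → F
  i=15: X-Q =  7 → H
  i=16: R-H = 10 → K
  i=17: A-I = 18 → S
  i=18: P-F = 10 → K
  i=19: S-H = 11 → L
  i=20: K-F =  5 → F
  shifts repeat with period 6: KLFHKS

KLFHKS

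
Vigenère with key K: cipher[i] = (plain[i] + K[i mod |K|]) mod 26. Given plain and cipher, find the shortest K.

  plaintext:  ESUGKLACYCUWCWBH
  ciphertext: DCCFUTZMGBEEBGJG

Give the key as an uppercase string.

ZKI

  i= 0: D-E = 25 → Z
  i= 1: C-S = 10 → K
  i= 2: C-U =  8 → I
  i= 3: F-G = 25 → Z
  i= 4: U-K = 10 → K
  i= 5: T-L =  8 → I
  i= 6: Z-A = 25 → Z
  i= 7: M-C = 10 → K
  i= 8: G-Y =  8 → I
  i= 9: B-C = 25 → Z
  i=10: E-U = 10 → K
  i=11: E-W =  8 → I
  i=12: B-C = 25 → Z
  i=13: G-W = 10 → K
  i=14: J-B =  8 → I
  i=15: G-H = 25 → Z
  shifts repeat with period 3: ZKI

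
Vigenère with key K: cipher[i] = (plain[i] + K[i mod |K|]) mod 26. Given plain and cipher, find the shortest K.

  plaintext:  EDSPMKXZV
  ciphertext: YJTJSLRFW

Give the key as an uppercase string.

UGB

  i= 0: Y-E = 20 → U
  i= 1: J-D =  6 → G
  i= 2: T-S =  1 → B
  i= 3: J-P = 20 → U
  i= 4: S-M =  6 → G
  i= 5: L-K =  1 → B
  i= 6: R-X = 20 → U
  i= 7: F-Z =  6 → G
  i= 8: W-V =  1 → B
  shifts repeat with period 3: UGB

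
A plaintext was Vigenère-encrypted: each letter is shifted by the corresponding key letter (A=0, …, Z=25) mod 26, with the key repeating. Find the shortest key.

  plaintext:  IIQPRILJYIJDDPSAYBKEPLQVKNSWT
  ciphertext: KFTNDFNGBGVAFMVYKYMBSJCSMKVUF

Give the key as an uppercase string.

  i= 0: K-I =  2 → C
  i= 1: F-I = 23 → X
  i= 2: T-Q =  3 → D
  i= 3: N-P = 24 → Y
  i= 4: D-R = 12 → M
  i= 5: F-I = 23 → X
  i= 6: N-L =  2 → C
  i= 7: G-J = 23 → X
  i= 8: B-Y =  3 → D
  i= 9: G-I = 24 → Y
  i=10: V-J = 12 → M
  i=11: A-D = 23 → X
  i=12: F-D =  2 → C
  i=13: M-P = 23 → X
  i=14: V-S =  3 → D
  i=15: Y-A = 24 → Y
  i=16: K-Y = 12 → M
  i=17: Y-B = 23 → X
  i=18: M-K =  2 → C
  i=19: B-E = 23 → X
  i=20: S-P =  3 → D
  i=21: J-L = 24 → Y
  i=22: C-Q = 12 → M
  i=23: S-V = 23 → X
  i=24: M-K =  2 → C
  i=25: K-N = 23 → X
  i=26: V-S =  3 → D
  i=27: U-W = 24 → Y
  i=28: F-T = 12 → M
  shifts repeat with period 6: CXDYMX

CXDYMX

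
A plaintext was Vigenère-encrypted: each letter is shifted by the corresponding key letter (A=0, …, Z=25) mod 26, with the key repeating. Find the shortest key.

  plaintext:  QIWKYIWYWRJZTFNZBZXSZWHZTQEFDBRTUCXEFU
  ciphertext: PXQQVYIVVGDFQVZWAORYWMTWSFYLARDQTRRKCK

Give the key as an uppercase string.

  i= 0: P-Q = 25 → Z
  i= 1: X-I = 15 → P
  i= 2: Q-W = 20 → U
  i= 3: Q-K =  6 → G
  i= 4: V-Y = 23 → X
  i= 5: Y-I = 16 → Q
  i= 6: I-W = 12 → M
  i= 7: V-Y = 23 → X
  i= 8: V-W = 25 → Z
  i= 9: G-R = 15 → P
  i=10: D-J = 20 → U
  i=11: F-Z =  6 → G
  i=12: Q-T = 23 → X
  i=13: V-F = 16 → Q
  i=14: Z-N = 12 → M
  i=15: W-Z = 23 → X
  i=16: A-B = 25 → Z
  i=17: O-Z = 15 → P
  i=18: R-X = 20 → U
  i=19: Y-S =  6 → G
  i=20: W-Z = 23 → X
  i=21: M-W = 16 → Q
  i=22: T-H = 12 → M
  i=23: W-Z = 23 → X
  i=24: S-T = 25 → Z
  i=25: F-Q = 15 → P
  i=26: Y-E = 20 → U
  i=27: L-F =  6 → G
  i=28: A-D = 23 → X
  i=29: R-B = 16 → Q
  i=30: D-R = 12 → M
  i=31: Q-T = 23 → X
  i=32: T-U = 25 → Z
  i=33: R-C = 15 → P
  i=34: R-X = 20 → U
  i=35: K-E =  6 → G
  i=36: C-F = 23 → X
  i=37: K-U = 16 → Q
  shifts repeat with period 8: ZPUGXQMX

ZPUGXQMX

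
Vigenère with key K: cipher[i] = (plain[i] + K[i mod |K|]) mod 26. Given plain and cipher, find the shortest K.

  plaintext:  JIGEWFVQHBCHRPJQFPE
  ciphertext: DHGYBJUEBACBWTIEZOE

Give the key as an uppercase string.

UZAUFEZO

  i= 0: D-J = 20 → U
  i= 1: H-I = 25 → Z
  i= 2: G-G =  0 → A
  i= 3: Y-E = 20 → U
  i= 4: B-W =  5 → F
  i= 5: J-F =  4 → E
  i= 6: U-V = 25 → Z
  i= 7: E-Q = 14 → O
  i= 8: B-H = 20 → U
  i= 9: A-B = 25 → Z
  i=10: C-C =  0 → A
  i=11: B-H = 20 → U
  i=12: W-R =  5 → F
  i=13: T-P =  4 → E
  i=14: I-J = 25 → Z
  i=15: E-Q = 14 → O
  i=16: Z-F = 20 → U
  i=17: O-P = 25 → Z
  i=18: E-E =  0 → A
  shifts repeat with period 8: UZAUFEZO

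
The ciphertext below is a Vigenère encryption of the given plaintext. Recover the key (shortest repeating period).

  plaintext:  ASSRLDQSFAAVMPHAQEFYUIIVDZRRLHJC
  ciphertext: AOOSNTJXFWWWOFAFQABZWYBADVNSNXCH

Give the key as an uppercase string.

  i= 0: A-A =  0 → A
  i= 1: O-S = 22 → W
  i= 2: O-S = 22 → W
  i= 3: S-R =  1 → B
  i= 4: N-L =  2 → C
  i= 5: T-D = 16 → Q
  i= 6: J-Q = 19 → T
  i= 7: X-S =  5 → F
  i= 8: F-F =  0 → A
  i= 9: W-A = 22 → W
  i=10: W-A = 22 → W
  i=11: W-V =  1 → B
  i=12: O-M =  2 → C
  i=13: F-P = 16 → Q
  i=14: A-H = 19 → T
  i=15: F-A =  5 → F
  i=16: Q-Q =  0 → A
  i=17: A-E = 22 → W
  i=18: B-F = 22 → W
  i=19: Z-Y =  1 → B
  i=20: W-U =  2 → C
  i=21: Y-I = 16 → Q
  i=22: B-I = 19 → T
  i=23: A-V =  5 → F
  i=24: D-D =  0 → A
  i=25: V-Z = 22 → W
  i=26: N-R = 22 → W
  i=27: S-R =  1 → B
  i=28: N-L =  2 → C
  i=29: X-H = 16 → Q
  i=30: C-J = 19 → T
  i=31: H-C =  5 → F
  shifts repeat with period 8: AWWBCQTF

AWWBCQTF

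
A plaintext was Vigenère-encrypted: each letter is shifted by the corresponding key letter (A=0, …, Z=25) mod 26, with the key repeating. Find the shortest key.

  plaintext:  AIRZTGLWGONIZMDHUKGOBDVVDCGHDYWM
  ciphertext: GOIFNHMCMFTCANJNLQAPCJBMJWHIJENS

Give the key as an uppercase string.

  i= 0: G-A =  6 → G
  i= 1: O-I =  6 → G
  i= 2: I-R = 17 → R
  i= 3: F-Z =  6 → G
  i= 4: N-T = 20 → U
  i= 5: H-G =  1 → B
  i= 6: M-L =  1 → B
  i= 7: C-W =  6 → G
  i= 8: M-G =  6 → G
  i= 9: F-O = 17 → R
  i=10: T-N =  6 → G
  i=11: C-I = 20 → U
  i=12: A-Z =  1 → B
  i=13: N-M =  1 → B
  i=14: J-D =  6 → G
  i=15: N-H =  6 → G
  i=16: L-U = 17 → R
  i=17: Q-K =  6 → G
  i=18: A-G = 20 → U
  i=19: P-O =  1 → B
  i=20: C-B =  1 → B
  i=21: J-D =  6 → G
  i=22: B-V =  6 → G
  i=23: M-V = 17 → R
  i=24: J-D =  6 → G
  i=25: W-C = 20 → U
  i=26: H-G =  1 → B
  i=27: I-H =  1 → B
  i=28: J-D =  6 → G
  i=29: E-Y =  6 → G
  i=30: N-W = 17 → R
  i=31: S-M =  6 → G
  shifts repeat with period 7: GGRGUBB

GGRGUBB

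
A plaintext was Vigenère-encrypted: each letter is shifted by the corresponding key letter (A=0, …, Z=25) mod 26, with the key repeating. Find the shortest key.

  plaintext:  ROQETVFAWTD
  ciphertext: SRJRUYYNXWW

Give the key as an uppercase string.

  i= 0: S-R =  1 → B
  i= 1: R-O =  3 → D
  i= 2: J-Q = 19 → T
  i= 3: R-E = 13 → N
  i= 4: U-T =  1 → B
  i= 5: Y-V =  3 → D
  i= 6: Y-F = 19 → T
  i= 7: N-A = 13 → N
  i= 8: X-W =  1 → B
  i= 9: W-T =  3 → D
  i=10: W-D = 19 → T
  shifts repeat with period 4: BDTN

BDTN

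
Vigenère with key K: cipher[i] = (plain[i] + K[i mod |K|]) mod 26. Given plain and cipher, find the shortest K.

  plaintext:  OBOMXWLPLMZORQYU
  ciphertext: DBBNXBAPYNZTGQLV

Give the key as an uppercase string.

PANBAF

  i= 0: D-O = 15 → P
  i= 1: B-B =  0 → A
  i= 2: B-O = 13 → N
  i= 3: N-M =  1 → B
  i= 4: X-X =  0 → A
  i= 5: B-W =  5 → F
  i= 6: A-L = 15 → P
  i= 7: P-P =  0 → A
  i= 8: Y-L = 13 → N
  i= 9: N-M =  1 → B
  i=10: Z-Z =  0 → A
  i=11: T-O =  5 → F
  i=12: G-R = 15 → P
  i=13: Q-Q =  0 → A
  i=14: L-Y = 13 → N
  i=15: V-U =  1 → B
  shifts repeat with period 6: PANBAF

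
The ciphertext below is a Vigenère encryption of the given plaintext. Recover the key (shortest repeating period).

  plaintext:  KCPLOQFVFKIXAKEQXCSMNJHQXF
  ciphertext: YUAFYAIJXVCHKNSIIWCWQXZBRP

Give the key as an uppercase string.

OSLUKKD

  i= 0: Y-K = 14 → O
  i= 1: U-C = 18 → S
  i= 2: A-P = 11 → L
  i= 3: F-L = 20 → U
  i= 4: Y-O = 10 → K
  i= 5: A-Q = 10 → K
  i= 6: I-F =  3 → D
  i= 7: J-V = 14 → O
  i= 8: X-F = 18 → S
  i= 9: V-K = 11 → L
  i=10: C-I = 20 → U
  i=11: H-X = 10 → K
  i=12: K-A = 10 → K
  i=13: N-K =  3 → D
  i=14: S-E = 14 → O
  i=15: I-Q = 18 → S
  i=16: I-X = 11 → L
  i=17: W-C = 20 → U
  i=18: C-S = 10 → K
  i=19: W-M = 10 → K
  i=20: Q-N =  3 → D
  i=21: X-J = 14 → O
  i=22: Z-H = 18 → S
  i=23: B-Q = 11 → L
  i=24: R-X = 20 → U
  i=25: P-F = 10 → K
  shifts repeat with period 7: OSLUKKD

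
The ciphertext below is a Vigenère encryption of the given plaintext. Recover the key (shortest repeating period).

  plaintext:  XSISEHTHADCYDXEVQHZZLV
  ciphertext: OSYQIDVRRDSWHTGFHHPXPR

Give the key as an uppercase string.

RAQYEWCK

  i= 0: O-X = 17 → R
  i= 1: S-S =  0 → A
  i= 2: Y-I = 16 → Q
  i= 3: Q-S = 24 → Y
  i= 4: I-E =  4 → E
  i= 5: D-H = 22 → W
  i= 6: V-T =  2 → C
  i= 7: R-H = 10 → K
  i= 8: R-A = 17 → R
  i= 9: D-D =  0 → A
  i=10: S-C = 16 → Q
  i=11: W-Y = 24 → Y
  i=12: H-D =  4 → E
  i=13: T-X = 22 → W
  i=14: G-E =  2 → C
  i=15: F-V = 10 → K
  i=16: H-Q = 17 → R
  i=17: H-H =  0 → A
  i=18: P-Z = 16 → Q
  i=19: X-Z = 24 → Y
  i=20: P-L =  4 → E
  i=21: R-V = 22 → W
  shifts repeat with period 8: RAQYEWCK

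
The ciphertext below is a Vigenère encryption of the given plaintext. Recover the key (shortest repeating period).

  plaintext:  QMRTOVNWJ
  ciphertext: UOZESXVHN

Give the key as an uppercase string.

  i= 0: U-Q =  4 → E
  i= 1: O-M =  2 → C
  i= 2: Z-R =  8 → I
  i= 3: E-T = 11 → L
  i= 4: S-O =  4 → E
  i= 5: X-V =  2 → C
  i= 6: V-N =  8 → I
  i= 7: H-W = 11 → L
  i= 8: N-J =  4 → E
  shifts repeat with period 4: ECIL

ECIL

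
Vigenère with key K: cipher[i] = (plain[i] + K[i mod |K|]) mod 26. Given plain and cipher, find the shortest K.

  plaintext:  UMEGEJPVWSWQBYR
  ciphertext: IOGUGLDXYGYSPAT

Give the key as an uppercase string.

  i= 0: I-U = 14 → O
  i= 1: O-M =  2 → C
  i= 2: G-E =  2 → C
  i= 3: U-G = 14 → O
  i= 4: G-E =  2 → C
  i= 5: L-J =  2 → C
  i= 6: D-P = 14 → O
  i= 7: X-V =  2 → C
  i= 8: Y-W =  2 → C
  i= 9: G-S = 14 → O
  i=10: Y-W =  2 → C
  i=11: S-Q =  2 → C
  i=12: P-B = 14 → O
  i=13: A-Y =  2 → C
  i=14: T-R =  2 → C
  shifts repeat with period 3: OCC

OCC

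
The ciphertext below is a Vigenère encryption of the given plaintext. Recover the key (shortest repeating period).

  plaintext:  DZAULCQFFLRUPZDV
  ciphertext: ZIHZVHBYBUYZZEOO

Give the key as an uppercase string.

WJHFKFLT

  i= 0: Z-D = 22 → W
  i= 1: I-Z =  9 → J
  i= 2: H-A =  7 → H
  i= 3: Z-U =  5 → F
  i= 4: V-L = 10 → K
  i= 5: H-C =  5 → F
  i= 6: B-Q = 11 → L
  i= 7: Y-F = 19 → T
  i= 8: B-F = 22 → W
  i= 9: U-L =  9 → J
  i=10: Y-R =  7 → H
  i=11: Z-U =  5 → F
  i=12: Z-P = 10 → K
  i=13: E-Z =  5 → F
  i=14: O-D = 11 → L
  i=15: O-V = 19 → T
  shifts repeat with period 8: WJHFKFLT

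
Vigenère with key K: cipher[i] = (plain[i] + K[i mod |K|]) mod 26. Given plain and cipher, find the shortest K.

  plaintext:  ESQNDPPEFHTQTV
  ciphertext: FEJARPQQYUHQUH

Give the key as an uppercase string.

BMTNOA

  i= 0: F-E =  1 → B
  i= 1: E-S = 12 → M
  i= 2: J-Q = 19 → T
  i= 3: A-N = 13 → N
  i= 4: R-D = 14 → O
  i= 5: P-P =  0 → A
  i= 6: Q-P =  1 → B
  i= 7: Q-E = 12 → M
  i= 8: Y-F = 19 → T
  i= 9: U-H = 13 → N
  i=10: H-T = 14 → O
  i=11: Q-Q =  0 → A
  i=12: U-T =  1 → B
  i=13: H-V = 12 → M
  shifts repeat with period 6: BMTNOA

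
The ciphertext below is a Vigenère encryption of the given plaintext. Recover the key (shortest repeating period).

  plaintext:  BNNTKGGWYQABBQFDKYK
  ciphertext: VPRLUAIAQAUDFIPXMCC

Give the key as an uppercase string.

  i= 0: V-B = 20 → U
  i= 1: P-N =  2 → C
  i= 2: R-N =  4 → E
  i= 3: L-T = 18 → S
  i= 4: U-K = 10 → K
  i= 5: A-G = 20 → U
  i= 6: I-G =  2 → C
  i= 7: A-W =  4 → E
  i= 8: Q-Y = 18 → S
  i= 9: A-Q = 10 → K
  i=10: U-A = 20 → U
  i=11: D-B =  2 → C
  i=12: F-B =  4 → E
  i=13: I-Q = 18 → S
  i=14: P-F = 10 → K
  i=15: X-D = 20 → U
  i=16: M-K =  2 → C
  i=17: C-Y =  4 → E
  i=18: C-K = 18 → S
  shifts repeat with period 5: UCESK

UCESK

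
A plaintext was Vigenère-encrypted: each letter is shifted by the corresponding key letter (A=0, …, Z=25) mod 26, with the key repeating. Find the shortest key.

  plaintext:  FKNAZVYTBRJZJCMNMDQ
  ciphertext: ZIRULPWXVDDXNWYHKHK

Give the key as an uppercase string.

  i= 0: Z-F = 20 → U
  i= 1: I-K = 24 → Y
  i= 2: R-N =  4 → E
  i= 3: U-A = 20 → U
  i= 4: L-Z = 12 → M
  i= 5: P-V = 20 → U
  i= 6: W-Y = 24 → Y
  i= 7: X-T =  4 → E
  i= 8: V-B = 20 → U
  i= 9: D-R = 12 → M
  i=10: D-J = 20 → U
  i=11: X-Z = 24 → Y
  i=12: N-J =  4 → E
  i=13: W-C = 20 → U
  i=14: Y-M = 12 → M
  i=15: H-N = 20 → U
  i=16: K-M = 24 → Y
  i=17: H-D =  4 → E
  i=18: K-Q = 20 → U
  shifts repeat with period 5: UYEUM

UYEUM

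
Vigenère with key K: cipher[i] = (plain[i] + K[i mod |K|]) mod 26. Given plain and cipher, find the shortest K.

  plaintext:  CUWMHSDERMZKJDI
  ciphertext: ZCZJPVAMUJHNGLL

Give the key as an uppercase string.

XID

  i= 0: Z-C = 23 → X
  i= 1: C-U =  8 → I
  i= 2: Z-W =  3 → D
  i= 3: J-M = 23 → X
  i= 4: P-H =  8 → I
  i= 5: V-S =  3 → D
  i= 6: A-D = 23 → X
  i= 7: M-E =  8 → I
  i= 8: U-R =  3 → D
  i= 9: J-M = 23 → X
  i=10: H-Z =  8 → I
  i=11: N-K =  3 → D
  i=12: G-J = 23 → X
  i=13: L-D =  8 → I
  i=14: L-I =  3 → D
  shifts repeat with period 3: XID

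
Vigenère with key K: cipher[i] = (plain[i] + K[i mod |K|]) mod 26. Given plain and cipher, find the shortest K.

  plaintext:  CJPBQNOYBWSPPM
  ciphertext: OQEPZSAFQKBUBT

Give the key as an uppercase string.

  i= 0: O-C = 12 → M
  i= 1: Q-J =  7 → H
  i= 2: E-P = 15 → P
  i= 3: P-B = 14 → O
  i= 4: Z-Q =  9 → J
  i= 5: S-N =  5 → F
  i= 6: A-O = 12 → M
  i= 7: F-Y =  7 → H
  i= 8: Q-B = 15 → P
  i= 9: K-W = 14 → O
  i=10: B-S =  9 → J
  i=11: U-P =  5 → F
  i=12: B-P = 12 → M
  i=13: T-M =  7 → H
  shifts repeat with period 6: MHPOJF

MHPOJF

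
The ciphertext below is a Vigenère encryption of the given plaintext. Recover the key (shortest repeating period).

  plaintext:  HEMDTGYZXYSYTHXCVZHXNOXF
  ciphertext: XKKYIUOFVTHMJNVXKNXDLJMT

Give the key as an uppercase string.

  i= 0: X-H = 16 → Q
  i= 1: K-E =  6 → G
  i= 2: K-M = 24 → Y
  i= 3: Y-D = 21 → V
  i= 4: I-T = 15 → P
  i= 5: U-G = 14 → O
  i= 6: O-Y = 16 → Q
  i= 7: F-Z =  6 → G
  i= 8: V-X = 24 → Y
  i= 9: T-Y = 21 → V
  i=10: H-S = 15 → P
  i=11: M-Y = 14 → O
  i=12: J-T = 16 → Q
  i=13: N-H =  6 → G
  i=14: V-X = 24 → Y
  i=15: X-C = 21 → V
  i=16: K-V = 15 → P
  i=17: N-Z = 14 → O
  i=18: X-H = 16 → Q
  i=19: D-X =  6 → G
  i=20: L-N = 24 → Y
  i=21: J-O = 21 → V
  i=22: M-X = 15 → P
  i=23: T-F = 14 → O
  shifts repeat with period 6: QGYVPO

QGYVPO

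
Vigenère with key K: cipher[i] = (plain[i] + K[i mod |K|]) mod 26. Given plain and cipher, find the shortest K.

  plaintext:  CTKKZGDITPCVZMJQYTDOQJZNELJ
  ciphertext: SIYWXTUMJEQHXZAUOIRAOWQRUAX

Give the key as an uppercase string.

QPOMYNRE

  i= 0: S-C = 16 → Q
  i= 1: I-T = 15 → P
  i= 2: Y-K = 14 → O
  i= 3: W-K = 12 → M
  i= 4: X-Z = 24 → Y
  i= 5: T-G = 13 → N
  i= 6: U-D = 17 → R
  i= 7: M-I =  4 → E
  i= 8: J-T = 16 → Q
  i= 9: E-P = 15 → P
  i=10: Q-C = 14 → O
  i=11: H-V = 12 → M
  i=12: X-Z = 24 → Y
  i=13: Z-M = 13 → N
  i=14: A-J = 17 → R
  i=15: U-Q =  4 → E
  i=16: O-Y = 16 → Q
  i=17: I-T = 15 → P
  i=18: R-D = 14 → O
  i=19: A-O = 12 → M
  i=20: O-Q = 24 → Y
  i=21: W-J = 13 → N
  i=22: Q-Z = 17 → R
  i=23: R-N =  4 → E
  i=24: U-E = 16 → Q
  i=25: A-L = 15 → P
  i=26: X-J = 14 → O
  shifts repeat with period 8: QPOMYNRE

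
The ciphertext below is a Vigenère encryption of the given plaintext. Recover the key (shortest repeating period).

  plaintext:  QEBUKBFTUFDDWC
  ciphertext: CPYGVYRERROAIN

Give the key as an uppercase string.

  i= 0: C-Q = 12 → M
  i= 1: P-E = 11 → L
  i= 2: Y-B = 23 → X
  i= 3: G-U = 12 → M
  i= 4: V-K = 11 → L
  i= 5: Y-B = 23 → X
  i= 6: R-F = 12 → M
  i= 7: E-T = 11 → L
  i= 8: R-U = 23 → X
  i= 9: R-F = 12 → M
  i=10: O-D = 11 → L
  i=11: A-D = 23 → X
  i=12: I-W = 12 → M
  i=13: N-C = 11 → L
  shifts repeat with period 3: MLX

MLX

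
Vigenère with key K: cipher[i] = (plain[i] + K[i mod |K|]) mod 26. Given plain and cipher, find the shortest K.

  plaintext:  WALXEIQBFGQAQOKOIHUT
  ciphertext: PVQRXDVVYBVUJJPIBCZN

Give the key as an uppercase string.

  i= 0: P-W = 19 → T
  i= 1: V-A = 21 → V
  i= 2: Q-L =  5 → F
  i= 3: R-X = 20 → U
  i= 4: X-E = 19 → T
  i= 5: D-I = 21 → V
  i= 6: V-Q =  5 → F
  i= 7: V-B = 20 → U
  i= 8: Y-F = 19 → T
  i= 9: B-G = 21 → V
  i=10: V-Q =  5 → F
  i=11: U-A = 20 → U
  i=12: J-Q = 19 → T
  i=13: J-O = 21 → V
  i=14: P-K =  5 → F
  i=15: I-O = 20 → U
  i=16: B-I = 19 → T
  i=17: C-H = 21 → V
  i=18: Z-U =  5 → F
  i=19: N-T = 20 → U
  shifts repeat with period 4: TVFU

TVFU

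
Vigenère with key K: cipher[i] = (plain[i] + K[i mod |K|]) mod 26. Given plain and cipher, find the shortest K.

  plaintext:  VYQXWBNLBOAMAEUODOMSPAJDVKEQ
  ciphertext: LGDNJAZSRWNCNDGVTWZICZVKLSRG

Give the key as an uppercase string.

QINQNZMH

  i= 0: L-V = 16 → Q
  i= 1: G-Y =  8 → I
  i= 2: D-Q = 13 → N
  i= 3: N-X = 16 → Q
  i= 4: J-W = 13 → N
  i= 5: A-B = 25 → Z
  i= 6: Z-N = 12 → M
  i= 7: S-L =  7 → H
  i= 8: R-B = 16 → Q
  i= 9: W-O =  8 → I
  i=10: N-A = 13 → N
  i=11: C-M = 16 → Q
  i=12: N-A = 13 → N
  i=13: D-E = 25 → Z
  i=14: G-U = 12 → M
  i=15: V-O =  7 → H
  i=16: T-D = 16 → Q
  i=17: W-O =  8 → I
  i=18: Z-M = 13 → N
  i=19: I-S = 16 → Q
  i=20: C-P = 13 → N
  i=21: Z-A = 25 → Z
  i=22: V-J = 12 → M
  i=23: K-D =  7 → H
  i=24: L-V = 16 → Q
  i=25: S-K =  8 → I
  i=26: R-E = 13 → N
  i=27: G-Q = 16 → Q
  shifts repeat with period 8: QINQNZMH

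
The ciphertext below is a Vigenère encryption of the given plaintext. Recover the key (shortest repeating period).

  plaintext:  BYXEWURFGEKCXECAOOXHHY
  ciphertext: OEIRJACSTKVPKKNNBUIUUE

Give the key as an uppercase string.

  i= 0: O-B = 13 → N
  i= 1: E-Y =  6 → G
  i= 2: I-X = 11 → L
  i= 3: R-E = 13 → N
  i= 4: J-W = 13 → N
  i= 5: A-U =  6 → G
  i= 6: C-R = 11 → L
  i= 7: S-F = 13 → N
  i= 8: T-G = 13 → N
  i= 9: K-E =  6 → G
  i=10: V-K = 11 → L
  i=11: P-C = 13 → N
  i=12: K-X = 13 → N
  i=13: K-E =  6 → G
  i=14: N-C = 11 → L
  i=15: N-A = 13 → N
  i=16: B-O = 13 → N
  i=17: U-O =  6 → G
  i=18: I-X = 11 → L
  i=19: U-H = 13 → N
  i=20: U-H = 13 → N
  i=21: E-Y =  6 → G
  shifts repeat with period 4: NGLN

NGLN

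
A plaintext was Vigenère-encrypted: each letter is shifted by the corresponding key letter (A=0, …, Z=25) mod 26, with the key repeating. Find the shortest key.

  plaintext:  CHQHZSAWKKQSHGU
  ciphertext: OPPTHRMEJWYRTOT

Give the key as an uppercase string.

MIZ

  i= 0: O-C = 12 → M
  i= 1: P-H =  8 → I
  i= 2: P-Q = 25 → Z
  i= 3: T-H = 12 → M
  i= 4: H-Z =  8 → I
  i= 5: R-S = 25 → Z
  i= 6: M-A = 12 → M
  i= 7: E-W =  8 → I
  i= 8: J-K = 25 → Z
  i= 9: W-K = 12 → M
  i=10: Y-Q =  8 → I
  i=11: R-S = 25 → Z
  i=12: T-H = 12 → M
  i=13: O-G =  8 → I
  i=14: T-U = 25 → Z
  shifts repeat with period 3: MIZ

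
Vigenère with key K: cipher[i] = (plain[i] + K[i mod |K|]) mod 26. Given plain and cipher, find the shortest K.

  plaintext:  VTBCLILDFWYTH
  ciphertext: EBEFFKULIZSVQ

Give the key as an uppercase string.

JIDDUC

  i= 0: E-V =  9 → J
  i= 1: B-T =  8 → I
  i= 2: E-B =  3 → D
  i= 3: F-C =  3 → D
  i= 4: F-L = 20 → U
  i= 5: K-I =  2 → C
  i= 6: U-L =  9 → J
  i= 7: L-D =  8 → I
  i= 8: I-F =  3 → D
  i= 9: Z-W =  3 → D
  i=10: S-Y = 20 → U
  i=11: V-T =  2 → C
  i=12: Q-H =  9 → J
  shifts repeat with period 6: JIDDUC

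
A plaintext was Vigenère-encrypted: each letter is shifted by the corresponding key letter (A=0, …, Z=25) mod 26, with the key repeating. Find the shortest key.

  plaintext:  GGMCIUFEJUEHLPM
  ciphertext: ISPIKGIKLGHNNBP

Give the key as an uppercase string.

  i= 0: I-G =  2 → C
  i= 1: S-G = 12 → M
  i= 2: P-M =  3 → D
  i= 3: I-C =  6 → G
  i= 4: K-I =  2 → C
  i= 5: G-U = 12 → M
  i= 6: I-F =  3 → D
  i= 7: K-E =  6 → G
  i= 8: L-J =  2 → C
  i= 9: G-U = 12 → M
  i=10: H-E =  3 → D
  i=11: N-H =  6 → G
  i=12: N-L =  2 → C
  i=13: B-P = 12 → M
  i=14: P-M =  3 → D
  shifts repeat with period 4: CMDG

CMDG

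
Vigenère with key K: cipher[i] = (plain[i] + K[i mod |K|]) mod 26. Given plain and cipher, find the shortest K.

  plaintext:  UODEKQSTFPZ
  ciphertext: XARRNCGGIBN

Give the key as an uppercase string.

  i= 0: X-U =  3 → D
  i= 1: A-O = 12 → M
  i= 2: R-D = 14 → O
  i= 3: R-E = 13 → N
  i= 4: N-K =  3 → D
  i= 5: C-Q = 12 → M
  i= 6: G-S = 14 → O
  i= 7: G-T = 13 → N
  i= 8: I-F =  3 → D
  i= 9: B-P = 12 → M
  i=10: N-Z = 14 → O
  shifts repeat with period 4: DMON

DMON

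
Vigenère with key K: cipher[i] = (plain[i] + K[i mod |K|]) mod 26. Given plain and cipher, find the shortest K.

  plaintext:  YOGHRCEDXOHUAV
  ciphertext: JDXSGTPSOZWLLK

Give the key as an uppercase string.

LPR

  i= 0: J-Y = 11 → L
  i= 1: D-O = 15 → P
  i= 2: X-G = 17 → R
  i= 3: S-H = 11 → L
  i= 4: G-R = 15 → P
  i= 5: T-C = 17 → R
  i= 6: P-E = 11 → L
  i= 7: S-D = 15 → P
  i= 8: O-X = 17 → R
  i= 9: Z-O = 11 → L
  i=10: W-H = 15 → P
  i=11: L-U = 17 → R
  i=12: L-A = 11 → L
  i=13: K-V = 15 → P
  shifts repeat with period 3: LPR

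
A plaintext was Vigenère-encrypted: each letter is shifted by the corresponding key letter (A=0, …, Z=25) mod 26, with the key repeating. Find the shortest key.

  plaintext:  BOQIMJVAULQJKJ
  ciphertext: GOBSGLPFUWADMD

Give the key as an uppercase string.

  i= 0: G-B =  5 → F
  i= 1: O-O =  0 → A
  i= 2: B-Q = 11 → L
  i= 3: S-I = 10 → K
  i= 4: G-M = 20 → U
  i= 5: L-J =  2 → C
  i= 6: P-V = 20 → U
  i= 7: F-A =  5 → F
  i= 8: U-U =  0 → A
  i= 9: W-L = 11 → L
  i=10: A-Q = 10 → K
  i=11: D-J = 20 → U
  i=12: M-K =  2 → C
  i=13: D-J = 20 → U
  shifts repeat with period 7: FALKUCU

FALKUCU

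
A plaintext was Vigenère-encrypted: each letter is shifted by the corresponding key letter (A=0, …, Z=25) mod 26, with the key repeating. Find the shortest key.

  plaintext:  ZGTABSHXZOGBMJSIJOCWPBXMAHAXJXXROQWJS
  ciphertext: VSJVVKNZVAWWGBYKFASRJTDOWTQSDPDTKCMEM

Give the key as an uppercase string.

  i= 0: V-Z = 22 → W
  i= 1: S-G = 12 → M
  i= 2: J-T = 16 → Q
  i= 3: V-A = 21 → V
  i= 4: V-B = 20 → U
  i= 5: K-S = 18 → S
  i= 6: N-H =  6 → G
  i= 7: Z-X =  2 → C
  i= 8: V-Z = 22 → W
  i= 9: A-O = 12 → M
  i=10: W-G = 16 → Q
  i=11: W-B = 21 → V
  i=12: G-M = 20 → U
  i=13: B-J = 18 → S
  i=14: Y-S =  6 → G
  i=15: K-I =  2 → C
  i=16: F-J = 22 → W
  i=17: A-O = 12 → M
  i=18: S-C = 16 → Q
  i=19: R-W = 21 → V
  i=20: J-P = 20 → U
  i=21: T-B = 18 → S
  i=22: D-X =  6 → G
  i=23: O-M =  2 → C
  i=24: W-A = 22 → W
  i=25: T-H = 12 → M
  i=26: Q-A = 16 → Q
  i=27: S-X = 21 → V
  i=28: D-J = 20 → U
  i=29: P-X = 18 → S
  i=30: D-X =  6 → G
  i=31: T-R =  2 → C
  i=32: K-O = 22 → W
  i=33: C-Q = 12 → M
  i=34: M-W = 16 → Q
  i=35: E-J = 21 → V
  i=36: M-S = 20 → U
  shifts repeat with period 8: WMQVUSGC

WMQVUSGC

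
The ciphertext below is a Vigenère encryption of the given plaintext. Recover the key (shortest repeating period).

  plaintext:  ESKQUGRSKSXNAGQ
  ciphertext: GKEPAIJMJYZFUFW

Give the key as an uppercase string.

  i= 0: G-E =  2 → C
  i= 1: K-S = 18 → S
  i= 2: E-K = 20 → U
  i= 3: P-Q = 25 → Z
  i= 4: A-U =  6 → G
  i= 5: I-G =  2 → C
  i= 6: J-R = 18 → S
  i= 7: M-S = 20 → U
  i= 8: J-K = 25 → Z
  i= 9: Y-S =  6 → G
  i=10: Z-X =  2 → C
  i=11: F-N = 18 → S
  i=12: U-A = 20 → U
  i=13: F-G = 25 → Z
  i=14: W-Q =  6 → G
  shifts repeat with period 5: CSUZG

CSUZG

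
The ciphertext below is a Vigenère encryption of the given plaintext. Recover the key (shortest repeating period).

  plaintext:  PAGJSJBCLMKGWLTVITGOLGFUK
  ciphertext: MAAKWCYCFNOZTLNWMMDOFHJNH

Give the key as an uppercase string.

XAUBET

  i= 0: M-P = 23 → X
  i= 1: A-A =  0 → A
  i= 2: A-G = 20 → U
  i= 3: K-J =  1 → B
  i= 4: W-S =  4 → E
  i= 5: C-J = 19 → T
  i= 6: Y-B = 23 → X
  i= 7: C-C =  0 → A
  i= 8: F-L = 20 → U
  i= 9: N-M =  1 → B
  i=10: O-K =  4 → E
  i=11: Z-G = 19 → T
  i=12: T-W = 23 → X
  i=13: L-L =  0 → A
  i=14: N-T = 20 → U
  i=15: W-V =  1 → B
  i=16: M-I =  4 → E
  i=17: M-T = 19 → T
  i=18: D-G = 23 → X
  i=19: O-O =  0 → A
  i=20: F-L = 20 → U
  i=21: H-G =  1 → B
  i=22: J-F =  4 → E
  i=23: N-U = 19 → T
  i=24: H-K = 23 → X
  shifts repeat with period 6: XAUBET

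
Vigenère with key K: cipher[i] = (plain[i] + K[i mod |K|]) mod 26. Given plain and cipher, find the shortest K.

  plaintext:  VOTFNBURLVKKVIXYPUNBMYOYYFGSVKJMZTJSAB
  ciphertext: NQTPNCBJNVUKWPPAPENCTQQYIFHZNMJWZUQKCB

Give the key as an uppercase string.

SCAKABH

  i= 0: N-V = 18 → S
  i= 1: Q-O =  2 → C
  i= 2: T-T =  0 → A
  i= 3: P-F = 10 → K
  i= 4: N-N =  0 → A
  i= 5: C-B =  1 → B
  i= 6: B-U =  7 → H
  i= 7: J-R = 18 → S
  i= 8: N-L =  2 → C
  i= 9: V-V =  0 → A
  i=10: U-K = 10 → K
  i=11: K-K =  0 → A
  i=12: W-V =  1 → B
  i=13: P-I =  7 → H
  i=14: P-X = 18 → S
  i=15: A-Y =  2 → C
  i=16: P-P =  0 → A
  i=17: E-U = 10 → K
  i=18: N-N =  0 → A
  i=19: C-B =  1 → B
  i=20: T-M =  7 → H
  i=21: Q-Y = 18 → S
  i=22: Q-O =  2 → C
  i=23: Y-Y =  0 → A
  i=24: I-Y = 10 → K
  i=25: F-F =  0 → A
  i=26: H-G =  1 → B
  i=27: Z-S =  7 → H
  i=28: N-V = 18 → S
  i=29: M-K =  2 → C
  i=30: J-J =  0 → A
  i=31: W-M = 10 → K
  i=32: Z-Z =  0 → A
  i=33: U-T =  1 → B
  i=34: Q-J =  7 → H
  i=35: K-S = 18 → S
  i=36: C-A =  2 → C
  i=37: B-B =  0 → A
  shifts repeat with period 7: SCAKABH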